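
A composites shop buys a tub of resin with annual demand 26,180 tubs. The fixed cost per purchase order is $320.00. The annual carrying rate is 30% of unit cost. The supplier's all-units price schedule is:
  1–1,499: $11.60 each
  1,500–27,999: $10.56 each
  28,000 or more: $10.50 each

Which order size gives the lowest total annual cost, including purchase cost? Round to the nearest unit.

Holding cost per unit per year at price C is H = 0.30·C.
Candidates are each tier's EOQ (if it falls in that tier) and each price-break quantity.
Tier 1 ($11.60): EOQ = 2194.2 exceeds tier's upper bound 1499, so this tier is dominated.
EOQ at $10.56 = 2299.8 (feasible in tier 2): TC = 26,180×$10.56 + (26,180/2299.8)×320 + (2299.8/2)×0.30×$10.56 = $283,746.43.
EOQ at $10.50 = 2306.3 < 28000, so use break Q=28000: TC = 26,180×$10.50 + (26,180/28000.0)×320 + (28000.0/2)×0.30×$10.50 = $319,289.20.
Lowest total cost is $283,746.43 at Q = 2299.8.

Q* ≈ 2,300 tubs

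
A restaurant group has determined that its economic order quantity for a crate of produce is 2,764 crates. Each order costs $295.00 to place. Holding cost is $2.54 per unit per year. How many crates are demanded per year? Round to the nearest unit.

Squaring Q* = √(2DS/H) gives Q*² = 2DS/H.
From Q* = √(2DS/H): D = Q*²H / (2S) = 2,764² × 2.54 / (2 × 295) = 32889.539.

D ≈ 32,890 crates per year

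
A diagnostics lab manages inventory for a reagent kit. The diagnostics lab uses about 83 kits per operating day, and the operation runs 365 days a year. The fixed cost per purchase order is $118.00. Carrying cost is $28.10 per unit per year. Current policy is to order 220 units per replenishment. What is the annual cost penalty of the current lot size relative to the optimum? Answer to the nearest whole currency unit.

Extra cost ≈ $5,166 per year

Annual demand D = 83 × 365 = 30,295.
EOQ = √(2DS/H) = √(2 × 30,295 × 118 / 28.1) ≈ 504.42.
Cost at Q* = (D/Q*)S + (Q*/2)H = √(2DSH) ≈ $14,174.07.
Cost at Q = 220: (30,295/220)×118 + (220/2)×28.1 = $16,249.14 + $3,091.00 = $19,340.14.
Excess = $19,340.14 − $14,174.07 = $5,166.06.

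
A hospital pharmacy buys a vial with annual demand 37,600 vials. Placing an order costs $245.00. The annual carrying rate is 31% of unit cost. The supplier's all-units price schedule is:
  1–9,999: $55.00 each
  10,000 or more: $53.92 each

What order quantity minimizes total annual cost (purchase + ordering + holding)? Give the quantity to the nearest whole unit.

Holding cost per unit per year at price C is H = 0.31·C.
Evaluate total cost at each tier's feasible EOQ or, if the EOQ is below the tier, at the tier's minimum quantity.
EOQ at $55.00 = 1039.5 (feasible in tier 1): TC = 37,600×$55.00 + (37,600/1039.5)×245 + (1039.5/2)×0.31×$55.00 = $2,085,723.69.
EOQ at $53.92 = 1049.9 < 10000, so use break Q=10000: TC = 37,600×$53.92 + (37,600/10000.0)×245 + (10000.0/2)×0.31×$53.92 = $2,111,889.20.
Lowest total cost is $2,085,723.69 at Q = 1039.5.

Q* ≈ 1,040 vials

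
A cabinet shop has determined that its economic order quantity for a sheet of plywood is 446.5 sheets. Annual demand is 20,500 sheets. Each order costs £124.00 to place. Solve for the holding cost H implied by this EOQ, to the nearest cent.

The basic EOQ model gives Q* = √(2DS/H); rearrange for the unknown.
From Q* = √(2DS/H): H = 2DS / Q*² = 2 × 20,500 × 124 / 446.5² = 25.5013.

H ≈ £25.50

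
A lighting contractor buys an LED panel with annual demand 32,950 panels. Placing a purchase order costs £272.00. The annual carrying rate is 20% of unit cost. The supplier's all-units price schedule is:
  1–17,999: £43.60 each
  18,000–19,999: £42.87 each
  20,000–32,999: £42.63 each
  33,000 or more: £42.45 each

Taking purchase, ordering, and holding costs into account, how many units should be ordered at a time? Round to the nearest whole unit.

Q* ≈ 1,434 panels

Holding cost per unit per year at price C is H = 0.20·C.
Candidates are each tier's EOQ (if it falls in that tier) and each price-break quantity.
EOQ at £43.60 = 1433.7 (feasible in tier 1): TC = 32,950×£43.60 + (32,950/1433.7)×272 + (1433.7/2)×0.20×£43.60 = £1,449,122.17.
EOQ at £42.87 = 1445.9 < 18000, so use break Q=18000: TC = 32,950×£42.87 + (32,950/18000.0)×272 + (18000.0/2)×0.20×£42.87 = £1,490,230.41.
EOQ at £42.63 = 1450.0 < 20000, so use break Q=20000: TC = 32,950×£42.63 + (32,950/20000.0)×272 + (20000.0/2)×0.20×£42.63 = £1,490,366.62.
EOQ at £42.45 = 1453.0 < 33000, so use break Q=33000: TC = 32,950×£42.45 + (32,950/33000.0)×272 + (33000.0/2)×0.20×£42.45 = £1,539,084.09.
Lowest total cost is £1,449,122.17 at Q = 1433.7.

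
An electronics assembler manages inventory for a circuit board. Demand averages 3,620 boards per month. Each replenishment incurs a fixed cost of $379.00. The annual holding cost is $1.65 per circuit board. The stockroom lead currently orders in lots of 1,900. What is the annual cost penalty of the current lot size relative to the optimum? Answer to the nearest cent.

Annual demand D = 3,620 × 12 = 43,440.
EOQ = √(2DS/H) = √(2 × 43,440 × 379 / 1.65) ≈ 4467.22.
Cost at Q* = (D/Q*)S + (Q*/2)H = √(2DSH) ≈ $7,370.92.
Cost at Q = 1,900: (43,440/1,900)×379 + (1,900/2)×1.65 = $8,665.14 + $1,567.50 = $10,232.64.
Excess = $10,232.64 − $7,370.92 = $2,861.72.

Extra cost ≈ $2,861.72 per year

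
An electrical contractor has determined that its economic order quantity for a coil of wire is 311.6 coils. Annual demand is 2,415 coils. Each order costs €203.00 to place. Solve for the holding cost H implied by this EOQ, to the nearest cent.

H ≈ €10.10

Squaring Q* = √(2DS/H) gives Q*² = 2DS/H.
From Q* = √(2DS/H): H = 2DS / Q*² = 2 × 2,415 × 203 / 311.6² = 10.0983.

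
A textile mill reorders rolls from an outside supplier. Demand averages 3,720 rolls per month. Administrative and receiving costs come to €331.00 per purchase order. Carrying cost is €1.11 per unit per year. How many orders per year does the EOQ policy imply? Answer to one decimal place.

N ≈ 8.7 orders per year

Annual demand D = 3,720 × 12 = 44,640.
EOQ = √(2DS/H) = √(2 × 44,640 × 331 / 1.11) ≈ 5159.76.
Orders per year = D / Q* = 44,640 / 5159.76 ≈ 8.652.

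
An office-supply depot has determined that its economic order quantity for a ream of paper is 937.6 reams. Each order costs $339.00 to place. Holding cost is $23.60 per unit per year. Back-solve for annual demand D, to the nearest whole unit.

The basic EOQ model gives Q* = √(2DS/H); rearrange for the unknown.
From Q* = √(2DS/H): D = Q*²H / (2S) = 937.6² × 23.6 / (2 × 339) = 30599.724.

D ≈ 30,600 reams per year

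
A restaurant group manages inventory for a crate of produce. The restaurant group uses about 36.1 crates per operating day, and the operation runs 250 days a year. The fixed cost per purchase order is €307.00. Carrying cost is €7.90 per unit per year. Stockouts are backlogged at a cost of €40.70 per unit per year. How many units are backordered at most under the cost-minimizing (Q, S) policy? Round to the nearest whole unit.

S* ≈ 149 crates

Annual demand D = 36.1 × 250 = 9,025.
With planned backorders, Q* = √(2DS/H) · √((H+B)/B).
√(2DS/H) = √(2 × 9,025 × 307 / 7.9) = 837.518.
√((H+B)/B) = √((7.9+40.7)/40.7) = 1.0928.
Q* ≈ 915.198.
S* = Q* · H/(H+B) = 915.198 × 7.9/48.6 ≈ 148.767.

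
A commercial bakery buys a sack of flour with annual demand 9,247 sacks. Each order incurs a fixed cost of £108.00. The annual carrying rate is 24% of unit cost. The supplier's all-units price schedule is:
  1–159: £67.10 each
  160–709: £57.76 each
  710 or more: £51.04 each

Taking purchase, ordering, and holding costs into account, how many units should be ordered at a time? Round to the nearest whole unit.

Q* ≈ 710 sacks

Holding cost per unit per year at price C is H = 0.24·C.
Candidates are each tier's EOQ (if it falls in that tier) and each price-break quantity.
Tier 1 (£67.10): EOQ = 352.2 exceeds tier's upper bound 159, so this tier is dominated.
EOQ at £57.76 = 379.6 (feasible in tier 2): TC = 9,247×£57.76 + (9,247/379.6)×108 + (379.6/2)×0.24×£57.76 = £539,368.67.
EOQ at £51.04 = 403.8 < 710, so use break Q=710: TC = 9,247×£51.04 + (9,247/710.0)×108 + (710.0/2)×0.24×£51.04 = £477,722.07.
Lowest total cost is £477,722.07 at Q = 710.0.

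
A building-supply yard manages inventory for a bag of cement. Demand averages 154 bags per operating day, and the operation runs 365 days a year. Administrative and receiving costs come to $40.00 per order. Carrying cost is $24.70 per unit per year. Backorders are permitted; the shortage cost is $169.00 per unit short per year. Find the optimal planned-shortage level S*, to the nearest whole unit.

S* ≈ 58 bags

Annual demand D = 154 × 365 = 56,210.
With planned backorders, Q* = √(2DS/H) · √((H+B)/B).
√(2DS/H) = √(2 × 56,210 × 40 / 24.7) = 426.681.
√((H+B)/B) = √((24.7+169)/169) = 1.0706.
Q* ≈ 456.799.
S* = Q* · H/(H+B) = 456.799 × 24.7/193.7 ≈ 58.249.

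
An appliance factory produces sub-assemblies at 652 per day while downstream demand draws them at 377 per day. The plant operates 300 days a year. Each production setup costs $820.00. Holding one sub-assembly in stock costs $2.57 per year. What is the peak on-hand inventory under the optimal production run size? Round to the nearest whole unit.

I_max ≈ 5,517 sub-assemblies

Annual demand D = 377 × 300 = 113,100.
Production build-up factor (1 − d/p) = 1 − 377/652 = 0.4218.
Q* = √(2DS / (H(1 − d/p))) = √(2 × 113,100 × 820 / (2.57 × 0.4218)).
= √(185,484,000 / 1.084) ≈ 13081.095.
Maximum inventory = Q*(1 − d/p) = 13081.095 × 0.4218 ≈ 5517.333.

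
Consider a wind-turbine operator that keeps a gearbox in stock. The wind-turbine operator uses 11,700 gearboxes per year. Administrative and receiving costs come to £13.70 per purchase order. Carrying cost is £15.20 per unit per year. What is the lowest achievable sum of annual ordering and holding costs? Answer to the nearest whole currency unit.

TC* ≈ £2,207

The optimal lot size = √(2DS/H) = √(2 × 11,700 × 13.7 / 15.2) ≈ 145.23.
At Q*, ordering cost (D/Q*)S equals holding cost (Q*/2)H, each = √(DSH/2).
Minimum total = √(2DSH) = √(2 × 11,700 × 13.7 × 15.2) ≈ 2207.446.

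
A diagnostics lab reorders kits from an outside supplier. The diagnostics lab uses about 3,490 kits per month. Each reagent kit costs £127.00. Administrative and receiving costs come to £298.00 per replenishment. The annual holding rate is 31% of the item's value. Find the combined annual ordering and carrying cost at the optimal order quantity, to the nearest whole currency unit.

Annual demand D = 3,490 × 12 = 41,880.
Holding cost H = 0.31 × £127.00 = £39.3700 per unit per year.
Q* = √(2DS/H) = √(2 × 41,880 × 298 / 39.37) ≈ 796.24.
At Q*, ordering cost (D/Q*)S equals holding cost (Q*/2)H, each = √(DSH/2).
Minimum total = √(2DSH) = √(2 × 41,880 × 298 × 39.37) ≈ 31347.952.

TC* ≈ £31,348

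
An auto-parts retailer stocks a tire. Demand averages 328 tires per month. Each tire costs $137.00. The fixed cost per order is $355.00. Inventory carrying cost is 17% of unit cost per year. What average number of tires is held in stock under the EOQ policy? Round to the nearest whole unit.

Average inventory ≈ 173 tires

Annual demand D = 328 × 12 = 3,936.
Holding cost H = 0.17 × $137.00 = $23.2900 per unit per year.
The optimal lot size = √(2DS/H) = √(2 × 3,936 × 355 / 23.29) ≈ 346.40.
Average inventory = Q*/2 ≈ 346.40 / 2 = 173.198.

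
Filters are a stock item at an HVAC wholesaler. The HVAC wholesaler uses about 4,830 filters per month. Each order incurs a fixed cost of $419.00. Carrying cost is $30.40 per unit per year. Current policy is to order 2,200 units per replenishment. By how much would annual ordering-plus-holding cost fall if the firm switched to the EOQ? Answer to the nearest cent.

Extra cost ≈ $6,052.94 per year

Annual demand D = 4,830 × 12 = 57,960.
EOQ = √(2DS/H) = √(2 × 57,960 × 419 / 30.4) ≈ 1264.01.
Cost at Q* = (D/Q*)S + (Q*/2)H = √(2DSH) ≈ $38,425.81.
Cost at Q = 2,200: (57,960/2,200)×419 + (2,200/2)×30.4 = $11,038.75 + $33,440.00 = $44,478.75.
Excess = $44,478.75 − $38,425.81 = $6,052.94.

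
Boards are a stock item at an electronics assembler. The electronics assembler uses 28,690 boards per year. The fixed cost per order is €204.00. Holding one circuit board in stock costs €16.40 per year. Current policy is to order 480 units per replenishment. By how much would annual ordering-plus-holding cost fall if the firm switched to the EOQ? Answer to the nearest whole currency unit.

EOQ = √(2DS/H) = √(2 × 28,690 × 204 / 16.4) ≈ 844.84.
Cost at Q* = (D/Q*)S + (Q*/2)H = √(2DSH) ≈ €13,855.34.
Cost at Q = 480: (28,690/480)×204 + (480/2)×16.4 = €12,193.25 + €3,936.00 = €16,129.25.
Excess = €16,129.25 − €13,855.34 = €2,273.91.

Extra cost ≈ €2,274 per year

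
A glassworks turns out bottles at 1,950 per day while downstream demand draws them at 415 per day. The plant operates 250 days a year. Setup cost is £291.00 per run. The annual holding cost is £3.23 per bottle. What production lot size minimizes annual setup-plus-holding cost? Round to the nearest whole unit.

Q* ≈ 4,873 bottles

Annual demand D = 415 × 250 = 103,750.
Production build-up factor (1 − d/p) = 1 − 415/1,950 = 0.7872.
Q* = √(2DS / (H(1 − d/p))) = √(2 × 103,750 × 291 / (3.23 × 0.7872)).
= √(60,382,500 / 2.5426) ≈ 4873.236.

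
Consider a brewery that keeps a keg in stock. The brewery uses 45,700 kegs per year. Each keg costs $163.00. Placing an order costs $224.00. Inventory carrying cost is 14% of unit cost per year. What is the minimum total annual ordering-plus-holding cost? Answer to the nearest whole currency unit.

TC* ≈ $21,615

Holding cost H = 0.14 × $163.00 = $22.8200 per unit per year.
The optimal lot size = √(2DS/H) = √(2 × 45,700 × 224 / 22.82) ≈ 947.19.
At the optimum the two cost components are equal, so total cost = 2·(Q*/2)H = Q*·H.
Minimum total = √(2DSH) = √(2 × 45,700 × 224 × 22.82) ≈ 21614.984.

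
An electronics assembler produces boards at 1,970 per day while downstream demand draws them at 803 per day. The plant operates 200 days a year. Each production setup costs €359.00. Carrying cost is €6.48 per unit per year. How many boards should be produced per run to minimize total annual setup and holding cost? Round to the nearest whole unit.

Annual demand D = 803 × 200 = 160,600.
Production build-up factor (1 − d/p) = 1 − 803/1,970 = 0.5924.
Q* = √(2DS / (H(1 − d/p))) = √(2 × 160,600 × 359 / (6.48 × 0.5924)).
= √(115,310,800 / 3.8387) ≈ 5480.815.

Q* ≈ 5,481 boards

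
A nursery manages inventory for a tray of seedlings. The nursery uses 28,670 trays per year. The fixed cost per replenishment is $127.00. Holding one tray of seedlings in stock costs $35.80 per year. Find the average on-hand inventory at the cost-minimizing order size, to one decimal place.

Average inventory ≈ 225.5 trays

The optimal lot size = √(2DS/H) = √(2 × 28,670 × 127 / 35.8) ≈ 451.01.
Average inventory = Q*/2 ≈ 451.01 / 2 = 225.507.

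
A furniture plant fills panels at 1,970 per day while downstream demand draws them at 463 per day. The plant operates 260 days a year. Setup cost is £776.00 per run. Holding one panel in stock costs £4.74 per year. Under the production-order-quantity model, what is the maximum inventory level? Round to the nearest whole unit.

I_max ≈ 5,491 panels

Annual demand D = 463 × 260 = 120,380.
Production build-up factor (1 − d/p) = 1 − 463/1,970 = 0.7650.
Q* = √(2DS / (H(1 − d/p))) = √(2 × 120,380 × 776 / (4.74 × 0.7650)).
= √(186,829,760 / 3.626) ≈ 7178.114.
Maximum inventory = Q*(1 − d/p) = 7178.114 × 0.7650 ≈ 5491.075.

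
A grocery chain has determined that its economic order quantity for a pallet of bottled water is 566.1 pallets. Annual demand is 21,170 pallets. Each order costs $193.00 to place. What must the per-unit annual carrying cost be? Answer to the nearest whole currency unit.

H ≈ $25

Invert the EOQ relation Q*² = 2DS/H.
From Q* = √(2DS/H): H = 2DS / Q*² = 2 × 21,170 × 193 / 566.1² = 25.4989.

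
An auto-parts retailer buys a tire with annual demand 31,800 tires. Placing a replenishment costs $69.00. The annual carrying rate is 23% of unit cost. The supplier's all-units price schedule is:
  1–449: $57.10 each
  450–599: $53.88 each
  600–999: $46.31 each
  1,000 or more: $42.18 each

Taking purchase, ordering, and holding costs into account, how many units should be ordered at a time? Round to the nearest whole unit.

Holding cost per unit per year at price C is H = 0.23·C.
For each price level, check whether its EOQ is feasible; otherwise the best quantity at that price is the breakpoint.
Tier 1 ($57.10): EOQ = 578.1 exceeds tier's upper bound 449, so this tier is dominated.
EOQ at $53.88 = 595.1 (feasible in tier 2): TC = 31,800×$53.88 + (31,800/595.1)×69 + (595.1/2)×0.23×$53.88 = $1,720,758.47.
EOQ at $46.31 = 641.9 (feasible in tier 3): TC = 31,800×$46.31 + (31,800/641.9)×69 + (641.9/2)×0.23×$46.31 = $1,479,494.82.
EOQ at $42.18 = 672.6 < 1000, so use break Q=1000: TC = 31,800×$42.18 + (31,800/1000.0)×69 + (1000.0/2)×0.23×$42.18 = $1,348,368.90.
Lowest total cost is $1,348,368.90 at Q = 1000.0.

Q* ≈ 1,000 tires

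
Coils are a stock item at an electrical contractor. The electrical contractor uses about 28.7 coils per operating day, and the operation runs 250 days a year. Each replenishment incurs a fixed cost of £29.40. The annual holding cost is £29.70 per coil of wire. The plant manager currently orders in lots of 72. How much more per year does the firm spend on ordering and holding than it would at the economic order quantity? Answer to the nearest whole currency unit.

Annual demand D = 28.7 × 250 = 7,175.
EOQ = √(2DS/H) = √(2 × 7,175 × 29.4 / 29.7) ≈ 119.18.
Cost at Q* = (D/Q*)S + (Q*/2)H = √(2DSH) ≈ £3,539.79.
Cost at Q = 72: (7,175/72)×29.4 + (72/2)×29.7 = £2,929.79 + £1,069.20 = £3,998.99.
Excess = £3,998.99 − £3,539.79 = £459.20.

Extra cost ≈ £459 per year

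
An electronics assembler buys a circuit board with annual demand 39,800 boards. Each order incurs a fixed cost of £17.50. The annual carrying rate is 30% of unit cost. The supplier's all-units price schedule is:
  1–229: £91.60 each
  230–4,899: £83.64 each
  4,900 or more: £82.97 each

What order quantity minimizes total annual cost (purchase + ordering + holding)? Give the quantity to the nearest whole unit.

Holding cost per unit per year at price C is H = 0.30·C.
For each price level, check whether its EOQ is feasible; otherwise the best quantity at that price is the breakpoint.
EOQ at £91.60 = 225.1 (feasible in tier 1): TC = 39,800×£91.60 + (39,800/225.1)×17.5 + (225.1/2)×0.30×£91.60 = £3,651,867.05.
EOQ at £83.64 = 235.6 (feasible in tier 2): TC = 39,800×£83.64 + (39,800/235.6)×17.5 + (235.6/2)×0.30×£83.64 = £3,334,784.12.
EOQ at £82.97 = 236.6 < 4900, so use break Q=4900: TC = 39,800×£82.97 + (39,800/4900.0)×17.5 + (4900.0/2)×0.30×£82.97 = £3,363,331.09.
Lowest total cost is £3,334,784.12 at Q = 235.6.

Q* ≈ 236 boards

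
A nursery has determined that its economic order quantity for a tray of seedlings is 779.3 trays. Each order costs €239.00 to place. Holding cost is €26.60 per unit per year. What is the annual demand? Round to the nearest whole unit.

D ≈ 33,796 trays per year

The basic EOQ model gives Q* = √(2DS/H); rearrange for the unknown.
From Q* = √(2DS/H): D = Q*²H / (2S) = 779.3² × 26.6 / (2 × 239) = 33795.828.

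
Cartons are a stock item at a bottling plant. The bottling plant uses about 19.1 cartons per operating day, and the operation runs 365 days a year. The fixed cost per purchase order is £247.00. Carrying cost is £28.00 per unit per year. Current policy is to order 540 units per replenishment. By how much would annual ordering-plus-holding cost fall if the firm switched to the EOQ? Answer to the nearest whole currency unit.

Annual demand D = 19.1 × 365 = 6,971.5.
EOQ = √(2DS/H) = √(2 × 6,971.5 × 247 / 28) ≈ 350.71.
Cost at Q* = (D/Q*)S + (Q*/2)H = √(2DSH) ≈ £9,819.87.
Cost at Q = 540: (6,971.5/540)×247 + (540/2)×28 = £3,188.82 + £7,560.00 = £10,748.82.
Excess = £10,748.82 − £9,819.87 = £928.95.

Extra cost ≈ £929 per year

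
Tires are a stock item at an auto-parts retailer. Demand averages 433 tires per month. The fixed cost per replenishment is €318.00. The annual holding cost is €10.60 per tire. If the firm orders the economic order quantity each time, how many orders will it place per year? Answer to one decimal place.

Annual demand D = 433 × 12 = 5,196.
EOQ = √(2DS/H) = √(2 × 5,196 × 318 / 10.6) ≈ 558.35.
Orders per year = D / Q* = 5,196 / 558.35 ≈ 9.306.

N ≈ 9.3 orders per year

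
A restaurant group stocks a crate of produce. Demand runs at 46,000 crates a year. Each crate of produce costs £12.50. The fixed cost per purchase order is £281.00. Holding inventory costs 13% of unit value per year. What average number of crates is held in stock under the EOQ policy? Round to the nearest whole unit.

Holding cost H = 0.13 × £12.50 = £1.6250 per unit per year.
EOQ = √(2DS/H) = √(2 × 46,000 × 281 / 1.625) ≈ 3988.60.
Average inventory = Q*/2 ≈ 3988.60 / 2 = 1994.300.

Average inventory ≈ 1,994 crates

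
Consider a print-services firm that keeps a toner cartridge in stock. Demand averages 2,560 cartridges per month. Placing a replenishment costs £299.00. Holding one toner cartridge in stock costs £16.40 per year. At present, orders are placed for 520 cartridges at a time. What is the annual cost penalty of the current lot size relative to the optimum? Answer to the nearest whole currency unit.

Annual demand D = 2,560 × 12 = 30,720.
EOQ = √(2DS/H) = √(2 × 30,720 × 299 / 16.4) ≈ 1058.37.
Cost at Q* = (D/Q*)S + (Q*/2)H = √(2DSH) ≈ £17,357.34.
Cost at Q = 520: (30,720/520)×299 + (520/2)×16.4 = £17,664.00 + £4,264.00 = £21,928.00.
Excess = £21,928.00 − £17,357.34 = £4,570.66.

Extra cost ≈ £4,571 per year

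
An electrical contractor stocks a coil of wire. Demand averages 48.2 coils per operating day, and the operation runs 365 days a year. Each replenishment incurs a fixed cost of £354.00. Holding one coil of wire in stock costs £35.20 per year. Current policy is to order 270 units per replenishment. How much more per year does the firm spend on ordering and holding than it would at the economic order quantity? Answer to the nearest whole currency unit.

Extra cost ≈ £6,879 per year

Annual demand D = 48.2 × 365 = 17,593.
EOQ = √(2DS/H) = √(2 × 17,593 × 354 / 35.2) ≈ 594.86.
Cost at Q* = (D/Q*)S + (Q*/2)H = √(2DSH) ≈ £20,939.10.
Cost at Q = 270: (17,593/270)×354 + (270/2)×35.2 = £23,066.38 + £4,752.00 = £27,818.38.
Excess = £27,818.38 − £20,939.10 = £6,879.28.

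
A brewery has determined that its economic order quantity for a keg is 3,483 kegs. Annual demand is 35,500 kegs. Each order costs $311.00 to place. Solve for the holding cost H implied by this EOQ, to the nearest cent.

The basic EOQ model gives Q* = √(2DS/H); rearrange for the unknown.
From Q* = √(2DS/H): H = 2DS / Q*² = 2 × 35,500 × 311 / 3,483² = 1.8202.

H ≈ $1.82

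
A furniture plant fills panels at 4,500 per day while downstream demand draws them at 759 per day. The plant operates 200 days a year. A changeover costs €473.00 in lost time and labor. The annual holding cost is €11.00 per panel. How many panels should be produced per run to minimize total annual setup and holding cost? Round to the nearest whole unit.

Annual demand D = 759 × 200 = 151,800.
Production build-up factor (1 − d/p) = 1 − 759/4,500 = 0.8313.
Q* = √(2DS / (H(1 − d/p))) = √(2 × 151,800 × 473 / (11 × 0.8313)).
= √(143,602,800 / 9.1447) ≈ 3962.758.

Q* ≈ 3,963 panels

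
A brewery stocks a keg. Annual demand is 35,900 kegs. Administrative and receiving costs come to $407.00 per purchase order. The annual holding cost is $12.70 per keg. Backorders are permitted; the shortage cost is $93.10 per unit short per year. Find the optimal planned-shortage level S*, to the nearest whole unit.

With planned backorders, Q* = √(2DS/H) · √((H+B)/B).
√(2DS/H) = √(2 × 35,900 × 407 / 12.7) = 1516.902.
√((H+B)/B) = √((12.7+93.1)/93.1) = 1.0660.
Q* ≈ 1617.058.
S* = Q* · H/(H+B) = 1617.058 × 12.7/105.8 ≈ 194.108.

S* ≈ 194 kegs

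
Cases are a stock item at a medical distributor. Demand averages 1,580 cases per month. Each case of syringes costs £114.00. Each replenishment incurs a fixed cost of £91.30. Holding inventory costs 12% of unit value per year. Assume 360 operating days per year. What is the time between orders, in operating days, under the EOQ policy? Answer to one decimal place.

Annual demand D = 1,580 × 12 = 18,960.
Holding cost H = 0.12 × £114.00 = £13.6800 per unit per year.
Q* = √(2DS/H) = √(2 × 18,960 × 91.3 / 13.68) ≈ 503.07.
Cycle time = Q*/D × 360 = 503.07 / 18,960 × 360 ≈ 9.552 days.

T ≈ 9.6 days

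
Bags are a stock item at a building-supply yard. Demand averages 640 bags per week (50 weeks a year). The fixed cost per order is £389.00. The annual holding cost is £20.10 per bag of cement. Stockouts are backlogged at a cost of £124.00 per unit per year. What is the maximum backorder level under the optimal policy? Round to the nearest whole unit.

S* ≈ 167 bags

Annual demand D = 640 × 50 = 32,000.
With planned backorders, Q* = √(2DS/H) · √((H+B)/B).
√(2DS/H) = √(2 × 32,000 × 389 / 20.1) = 1112.927.
√((H+B)/B) = √((20.1+124)/124) = 1.0780.
Q* ≈ 1199.742.
S* = Q* · H/(H+B) = 1199.742 × 20.1/144.1 ≈ 167.348.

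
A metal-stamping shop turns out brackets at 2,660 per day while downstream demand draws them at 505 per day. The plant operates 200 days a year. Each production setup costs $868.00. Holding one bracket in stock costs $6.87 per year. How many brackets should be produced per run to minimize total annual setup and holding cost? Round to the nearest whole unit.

Q* ≈ 5,613 brackets

Annual demand D = 505 × 200 = 101,000.
Production build-up factor (1 − d/p) = 1 − 505/2,660 = 0.8102.
Q* = √(2DS / (H(1 − d/p))) = √(2 × 101,000 × 868 / (6.87 × 0.8102)).
= √(175,336,000 / 5.5657) ≈ 5612.733.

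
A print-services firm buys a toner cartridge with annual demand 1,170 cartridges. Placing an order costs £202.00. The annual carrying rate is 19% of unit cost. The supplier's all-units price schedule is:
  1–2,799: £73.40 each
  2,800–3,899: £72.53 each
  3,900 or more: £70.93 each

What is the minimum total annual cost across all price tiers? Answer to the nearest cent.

TC* ≈ £88,445.49

Holding cost per unit per year at price C is H = 0.19·C.
Candidates are each tier's EOQ (if it falls in that tier) and each price-break quantity.
EOQ at £73.40 = 184.1 (feasible in tier 1): TC = 1,170×£73.40 + (1,170/184.1)×202 + (184.1/2)×0.19×£73.40 = £88,445.49.
EOQ at £72.53 = 185.2 < 2800, so use break Q=2800: TC = 1,170×£72.53 + (1,170/2800.0)×202 + (2800.0/2)×0.19×£72.53 = £104,237.49.
EOQ at £70.93 = 187.3 < 3900, so use break Q=3900: TC = 1,170×£70.93 + (1,170/3900.0)×202 + (3900.0/2)×0.19×£70.93 = £109,328.27.
Lowest total cost among the candidates is at Q = 184.1.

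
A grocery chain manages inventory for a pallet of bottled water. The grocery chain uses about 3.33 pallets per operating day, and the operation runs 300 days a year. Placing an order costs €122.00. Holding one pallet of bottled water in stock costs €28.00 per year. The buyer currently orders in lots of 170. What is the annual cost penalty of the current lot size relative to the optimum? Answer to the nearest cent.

Annual demand D = 3.33 × 300 = 999.
EOQ = √(2DS/H) = √(2 × 999 × 122 / 28) ≈ 93.30.
Cost at Q* = (D/Q*)S + (Q*/2)H = √(2DSH) ≈ €2,612.50.
Cost at Q = 170: (999/170)×122 + (170/2)×28 = €716.93 + €2,380.00 = €3,096.93.
Excess = €3,096.93 − €2,612.50 = €484.43.

Extra cost ≈ €484.43 per year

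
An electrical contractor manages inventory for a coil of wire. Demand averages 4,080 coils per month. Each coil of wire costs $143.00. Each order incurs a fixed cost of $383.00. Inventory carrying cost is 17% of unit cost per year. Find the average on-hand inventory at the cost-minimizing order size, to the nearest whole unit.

Average inventory ≈ 621 coils

Annual demand D = 4,080 × 12 = 48,960.
Holding cost H = 0.17 × $143.00 = $24.3100 per unit per year.
EOQ = √(2DS/H) = √(2 × 48,960 × 383 / 24.31) ≈ 1242.06.
Average inventory = Q*/2 ≈ 1242.06 / 2 = 621.030.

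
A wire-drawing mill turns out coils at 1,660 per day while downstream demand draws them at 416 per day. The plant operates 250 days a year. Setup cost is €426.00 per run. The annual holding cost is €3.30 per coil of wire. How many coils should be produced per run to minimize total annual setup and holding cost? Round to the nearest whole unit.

Annual demand D = 416 × 250 = 104,000.
Production build-up factor (1 − d/p) = 1 − 416/1,660 = 0.7494.
Q* = √(2DS / (H(1 − d/p))) = √(2 × 104,000 × 426 / (3.3 × 0.7494)).
= √(88,608,000 / 2.473) ≈ 5985.816.

Q* ≈ 5,986 coils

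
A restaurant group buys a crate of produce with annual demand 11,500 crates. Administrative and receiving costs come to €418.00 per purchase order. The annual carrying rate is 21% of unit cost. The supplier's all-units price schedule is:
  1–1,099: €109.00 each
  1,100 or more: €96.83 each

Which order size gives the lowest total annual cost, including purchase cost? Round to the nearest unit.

Holding cost per unit per year at price C is H = 0.21·C.
Candidates are each tier's EOQ (if it falls in that tier) and each price-break quantity.
EOQ at €109.00 = 648.1 (feasible in tier 1): TC = 11,500×€109.00 + (11,500/648.1)×418 + (648.1/2)×0.21×€109.00 = €1,268,334.57.
EOQ at €96.83 = 687.6 < 1100, so use break Q=1100: TC = 11,500×€96.83 + (11,500/1100.0)×418 + (1100.0/2)×0.21×€96.83 = €1,129,098.86.
Lowest total cost is €1,129,098.86 at Q = 1100.0.

Q* ≈ 1,100 crates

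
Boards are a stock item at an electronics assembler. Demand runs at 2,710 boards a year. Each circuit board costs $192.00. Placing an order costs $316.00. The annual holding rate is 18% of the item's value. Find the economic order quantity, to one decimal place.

Q* ≈ 222.6 boards

Holding cost H = 0.18 × $192.00 = $34.5600 per unit per year.
EOQ = √(2DS / H) = √(2 × 2,710 × 316 / 34.56).
= √(1,712,720 / 34.56) = √49,557.8704 ≈ 222.616.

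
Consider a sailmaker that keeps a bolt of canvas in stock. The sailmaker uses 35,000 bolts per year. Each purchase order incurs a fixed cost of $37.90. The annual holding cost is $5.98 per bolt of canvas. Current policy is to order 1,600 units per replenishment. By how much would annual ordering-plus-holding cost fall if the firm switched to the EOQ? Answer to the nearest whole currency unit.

EOQ = √(2DS/H) = √(2 × 35,000 × 37.9 / 5.98) ≈ 666.07.
Cost at Q* = (D/Q*)S + (Q*/2)H = √(2DSH) ≈ $3,983.08.
Cost at Q = 1,600: (35,000/1,600)×37.9 + (1,600/2)×5.98 = $829.06 + $4,784.00 = $5,613.06.
Excess = $5,613.06 − $3,983.08 = $1,629.98.

Extra cost ≈ $1,630 per year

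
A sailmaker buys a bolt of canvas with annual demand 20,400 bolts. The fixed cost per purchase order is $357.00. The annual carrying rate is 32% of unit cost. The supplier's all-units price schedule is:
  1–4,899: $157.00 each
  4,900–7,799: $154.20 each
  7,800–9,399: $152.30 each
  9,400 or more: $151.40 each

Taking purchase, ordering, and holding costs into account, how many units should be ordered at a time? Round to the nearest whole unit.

Holding cost per unit per year at price C is H = 0.32·C.
For each price level, check whether its EOQ is feasible; otherwise the best quantity at that price is the breakpoint.
EOQ at $157.00 = 538.4 (feasible in tier 1): TC = 20,400×$157.00 + (20,400/538.4)×357 + (538.4/2)×0.32×$157.00 = $3,229,851.35.
EOQ at $154.20 = 543.3 < 4900, so use break Q=4900: TC = 20,400×$154.20 + (20,400/4900.0)×357 + (4900.0/2)×0.32×$154.20 = $3,268,059.09.
EOQ at $152.30 = 546.7 < 7800, so use break Q=7800: TC = 20,400×$152.30 + (20,400/7800.0)×357 + (7800.0/2)×0.32×$152.30 = $3,297,924.09.
EOQ at $151.40 = 548.3 < 9400, so use break Q=9400: TC = 20,400×$151.40 + (20,400/9400.0)×357 + (9400.0/2)×0.32×$151.40 = $3,317,040.37.
Lowest total cost is $3,229,851.35 at Q = 538.4.

Q* ≈ 538 bolts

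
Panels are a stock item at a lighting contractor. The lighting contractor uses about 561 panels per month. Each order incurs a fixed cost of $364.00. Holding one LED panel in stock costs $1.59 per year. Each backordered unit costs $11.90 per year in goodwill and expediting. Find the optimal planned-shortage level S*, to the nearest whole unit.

S* ≈ 220 panels

Annual demand D = 561 × 12 = 6,732.
With planned backorders, Q* = √(2DS/H) · √((H+B)/B).
√(2DS/H) = √(2 × 6,732 × 364 / 1.59) = 1755.655.
√((H+B)/B) = √((1.59+11.9)/11.9) = 1.0647.
Q* ≈ 1869.268.
S* = Q* · H/(H+B) = 1869.268 × 1.59/13.49 ≈ 220.321.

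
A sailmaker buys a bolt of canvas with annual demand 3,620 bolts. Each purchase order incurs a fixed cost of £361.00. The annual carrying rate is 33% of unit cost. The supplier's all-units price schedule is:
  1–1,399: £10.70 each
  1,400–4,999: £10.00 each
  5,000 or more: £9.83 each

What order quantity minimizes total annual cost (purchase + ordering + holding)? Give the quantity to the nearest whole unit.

Holding cost per unit per year at price C is H = 0.33·C.
For each price level, check whether its EOQ is feasible; otherwise the best quantity at that price is the breakpoint.
EOQ at £10.70 = 860.3 (feasible in tier 1): TC = 3,620×£10.70 + (3,620/860.3)×361 + (860.3/2)×0.33×£10.70 = £41,771.89.
EOQ at £10.00 = 890.0 < 1400, so use break Q=1400: TC = 3,620×£10.00 + (3,620/1400.0)×361 + (1400.0/2)×0.33×£10.00 = £39,443.44.
EOQ at £9.83 = 897.6 < 5000, so use break Q=5000: TC = 3,620×£9.83 + (3,620/5000.0)×361 + (5000.0/2)×0.33×£9.83 = £43,955.71.
Lowest total cost is £39,443.44 at Q = 1400.0.

Q* ≈ 1,400 bolts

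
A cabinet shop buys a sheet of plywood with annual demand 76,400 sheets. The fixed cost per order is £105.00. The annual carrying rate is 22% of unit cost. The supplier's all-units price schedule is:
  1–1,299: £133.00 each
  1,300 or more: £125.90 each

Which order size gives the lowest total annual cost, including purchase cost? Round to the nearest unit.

Q* ≈ 1,300 sheets

Holding cost per unit per year at price C is H = 0.22·C.
Evaluate total cost at each tier's feasible EOQ or, if the EOQ is below the tier, at the tier's minimum quantity.
EOQ at £133.00 = 740.5 (feasible in tier 1): TC = 76,400×£133.00 + (76,400/740.5)×105 + (740.5/2)×0.22×£133.00 = £10,182,866.74.
EOQ at £125.90 = 761.1 < 1300, so use break Q=1300: TC = 76,400×£125.90 + (76,400/1300.0)×105 + (1300.0/2)×0.22×£125.90 = £9,642,934.47.
Lowest total cost is £9,642,934.47 at Q = 1300.0.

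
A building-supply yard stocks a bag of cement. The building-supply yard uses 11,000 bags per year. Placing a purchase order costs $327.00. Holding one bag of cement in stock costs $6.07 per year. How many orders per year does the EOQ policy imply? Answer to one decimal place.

N ≈ 10.1 orders per year

Q* = √(2DS/H) = √(2 × 11,000 × 327 / 6.07) ≈ 1088.66.
Orders per year = D / Q* = 11,000 / 1088.66 ≈ 10.104.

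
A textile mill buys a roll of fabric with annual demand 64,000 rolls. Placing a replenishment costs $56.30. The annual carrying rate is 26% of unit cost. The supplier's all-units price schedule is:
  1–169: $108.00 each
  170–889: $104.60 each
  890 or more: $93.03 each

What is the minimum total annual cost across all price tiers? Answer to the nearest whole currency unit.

TC* ≈ $5,968,732

Holding cost per unit per year at price C is H = 0.26·C.
Evaluate total cost at each tier's feasible EOQ or, if the EOQ is below the tier, at the tier's minimum quantity.
Tier 1 ($108.00): EOQ = 506.6 exceeds tier's upper bound 169, so this tier is dominated.
EOQ at $104.60 = 514.8 (feasible in tier 2): TC = 64,000×$104.60 + (64,000/514.8)×56.3 + (514.8/2)×0.26×$104.60 = $6,708,399.47.
EOQ at $93.03 = 545.8 < 890, so use break Q=890: TC = 64,000×$93.03 + (64,000/890.0)×56.3 + (890.0/2)×0.26×$93.03 = $5,968,732.11.
Lowest total cost among the candidates is at Q = 890.0.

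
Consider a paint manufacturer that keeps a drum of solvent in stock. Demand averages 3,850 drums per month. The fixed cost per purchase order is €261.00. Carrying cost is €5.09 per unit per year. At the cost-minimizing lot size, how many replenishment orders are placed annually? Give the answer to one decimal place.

N ≈ 21.2 orders per year

Annual demand D = 3,850 × 12 = 46,200.
The optimal lot size = √(2DS/H) = √(2 × 46,200 × 261 / 5.09) ≈ 2176.69.
Orders per year = D / Q* = 46,200 / 2176.69 ≈ 21.225.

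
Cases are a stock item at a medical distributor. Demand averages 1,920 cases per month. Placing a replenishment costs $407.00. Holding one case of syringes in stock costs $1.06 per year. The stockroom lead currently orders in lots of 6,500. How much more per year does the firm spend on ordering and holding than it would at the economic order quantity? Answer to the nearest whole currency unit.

Extra cost ≈ $429 per year

Annual demand D = 1,920 × 12 = 23,040.
EOQ = √(2DS/H) = √(2 × 23,040 × 407 / 1.06) ≈ 4206.30.
Cost at Q* = (D/Q*)S + (Q*/2)H = √(2DSH) ≈ $4,458.68.
Cost at Q = 6,500: (23,040/6,500)×407 + (6,500/2)×1.06 = $1,442.66 + $3,445.00 = $4,887.66.
Excess = $4,887.66 − $4,458.68 = $428.98.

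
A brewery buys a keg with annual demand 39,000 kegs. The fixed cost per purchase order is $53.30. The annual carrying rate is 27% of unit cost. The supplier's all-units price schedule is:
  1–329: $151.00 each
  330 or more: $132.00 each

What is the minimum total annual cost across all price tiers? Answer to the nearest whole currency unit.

TC* ≈ $5,160,172

Holding cost per unit per year at price C is H = 0.27·C.
Evaluate total cost at each tier's feasible EOQ or, if the EOQ is below the tier, at the tier's minimum quantity.
EOQ at $151.00 = 319.3 (feasible in tier 1): TC = 39,000×$151.00 + (39,000/319.3)×53.3 + (319.3/2)×0.27×$151.00 = $5,902,019.11.
EOQ at $132.00 = 341.5 (feasible in tier 2): TC = 39,000×$132.00 + (39,000/341.5)×53.3 + (341.5/2)×0.27×$132.00 = $5,160,172.50.
Lowest total cost among the candidates is at Q = 341.5.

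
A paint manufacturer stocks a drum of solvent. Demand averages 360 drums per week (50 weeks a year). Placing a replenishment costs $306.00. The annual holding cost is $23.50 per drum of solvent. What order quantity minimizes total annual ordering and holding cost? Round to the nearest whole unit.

Annual demand D = 360 × 50 = 18,000.
EOQ = √(2DS / H) = √(2 × 18,000 × 306 / 23.5).
= √(11,016,000 / 23.5) = √468,765.9574 ≈ 684.665.

Q* ≈ 685 drums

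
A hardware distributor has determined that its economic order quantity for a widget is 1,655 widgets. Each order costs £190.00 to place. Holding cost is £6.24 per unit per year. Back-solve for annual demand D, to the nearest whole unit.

D ≈ 44,978 widgets per year

The basic EOQ model gives Q* = √(2DS/H); rearrange for the unknown.
From Q* = √(2DS/H): D = Q*²H / (2S) = 1,655² × 6.24 / (2 × 190) = 44977.674.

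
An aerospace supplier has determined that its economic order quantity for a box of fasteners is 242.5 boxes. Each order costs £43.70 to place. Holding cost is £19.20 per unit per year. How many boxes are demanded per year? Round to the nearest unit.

The basic EOQ model gives Q* = √(2DS/H); rearrange for the unknown.
From Q* = √(2DS/H): D = Q*²H / (2S) = 242.5² × 19.2 / (2 × 43.7) = 12918.535.

D ≈ 12,919 boxes per year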